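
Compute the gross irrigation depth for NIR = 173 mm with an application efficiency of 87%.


Ea = 87% = 0.87
GID = NIR / Ea = 173 / 0.87 = 198.8506 mm

198.8506 mm


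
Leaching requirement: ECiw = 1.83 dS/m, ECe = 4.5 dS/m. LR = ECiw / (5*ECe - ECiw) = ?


LR = ECiw / (5*ECe - ECiw)
LR = 1.83 / (5*4.5 - 1.83)
LR = 1.83 / 20.6700

0.0885


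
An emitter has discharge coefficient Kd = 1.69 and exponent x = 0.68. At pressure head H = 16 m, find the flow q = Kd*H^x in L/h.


q = Kd * H^x = 1.69 * 16^0.68 = 1.69 * 6.588728

11.1350 L/h


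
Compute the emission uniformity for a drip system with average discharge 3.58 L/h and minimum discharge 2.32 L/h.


EU = (q_min/q_avg)*100 = (2.32/3.58)*100 = 64.8045%

64.8045 %


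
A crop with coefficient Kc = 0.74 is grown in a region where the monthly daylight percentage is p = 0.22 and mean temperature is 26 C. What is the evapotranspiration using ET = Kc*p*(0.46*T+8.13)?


ET = Kc * p * (0.46*T + 8.13)
ET = 0.74 * 0.22 * (0.46*26 + 8.13)
ET = 0.74 * 0.22 * 20.0900

3.2707 mm/day


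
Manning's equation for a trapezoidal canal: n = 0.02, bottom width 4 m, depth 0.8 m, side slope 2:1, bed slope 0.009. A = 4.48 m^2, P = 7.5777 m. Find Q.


R = A/P = 4.48/7.5777 = 0.591208
Q = (1/0.02) * 4.48 * 0.591208^(2/3) * 0.009^0.5

14.9691 m^3/s


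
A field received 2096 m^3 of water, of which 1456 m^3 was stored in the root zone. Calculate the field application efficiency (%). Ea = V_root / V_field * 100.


Ea = V_root / V_field * 100 = 1456 / 2096 * 100 = 69.4656%

69.4656 %


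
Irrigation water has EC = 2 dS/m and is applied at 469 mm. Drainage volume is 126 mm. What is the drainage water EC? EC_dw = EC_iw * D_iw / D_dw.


EC_dw = EC_iw * D_iw / D_dw
EC_dw = 2 * 469 / 126
EC_dw = 938 / 126

7.4444 dS/m


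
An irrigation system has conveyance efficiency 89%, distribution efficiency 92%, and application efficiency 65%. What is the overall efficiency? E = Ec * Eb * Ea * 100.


Ec = 0.89, Eb = 0.92, Ea = 0.65
E = 0.89 * 0.92 * 0.65 * 100 = 53.2220%

53.2220 %


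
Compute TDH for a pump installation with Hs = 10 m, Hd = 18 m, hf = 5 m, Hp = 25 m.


TDH = Hs + Hd + hf + Hp = 10 + 18 + 5 + 25 = 58

58 m


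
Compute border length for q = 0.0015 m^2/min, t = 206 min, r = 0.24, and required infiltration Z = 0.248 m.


L = q*t/((1+r)*Z)
L = 0.0015*206/((1+0.24)*0.248)
L = 0.309/0.30752

1.0048 m


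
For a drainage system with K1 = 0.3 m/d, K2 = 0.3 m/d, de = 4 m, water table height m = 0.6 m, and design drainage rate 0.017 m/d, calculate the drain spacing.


S^2 = 8*K2*de*m/q + 4*K1*m^2/q
S^2 = 8*0.3*4*0.6/0.017 + 4*0.3*0.6^2/0.017
S = sqrt(364.2353)

19.0849 m


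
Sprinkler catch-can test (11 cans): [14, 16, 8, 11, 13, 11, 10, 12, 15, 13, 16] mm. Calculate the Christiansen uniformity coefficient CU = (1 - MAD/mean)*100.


mean = 12.636364 mm
MAD = 2.033058 mm
CU = (1 - 2.033058/12.636364)*100

83.9111 %


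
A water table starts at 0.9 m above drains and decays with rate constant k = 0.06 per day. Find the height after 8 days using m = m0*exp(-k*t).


m = m0 * exp(-k*t)
m = 0.9 * exp(-0.06 * 8)
m = 0.9 * exp(-0.4800)

0.5569 m


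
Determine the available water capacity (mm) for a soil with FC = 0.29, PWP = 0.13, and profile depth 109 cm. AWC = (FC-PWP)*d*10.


AWC = (FC - PWP) * d * 10
AWC = (0.29 - 0.13) * 109 * 10
AWC = 0.1600 * 109 * 10

174.4000 mm


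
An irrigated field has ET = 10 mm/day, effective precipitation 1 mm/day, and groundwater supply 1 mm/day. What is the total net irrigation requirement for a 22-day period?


Daily deficit = ET - Pe - GW = 10 - 1 - 1 = 8 mm/day
NIR = 8 * 22 = 176 mm

176.0000 mm


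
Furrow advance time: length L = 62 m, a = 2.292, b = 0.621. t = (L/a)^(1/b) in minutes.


t = (L/a)^(1/b)
t = (62/2.292)^(1/0.621)
t = 27.050611^(1/0.621)

202.4153 min


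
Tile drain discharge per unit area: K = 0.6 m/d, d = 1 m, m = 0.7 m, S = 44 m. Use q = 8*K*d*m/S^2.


q = 8*K*d*m/S^2
q = 8*0.6*1*0.7/44^2
q = 3.3600 / 1936

0.0017 m/d


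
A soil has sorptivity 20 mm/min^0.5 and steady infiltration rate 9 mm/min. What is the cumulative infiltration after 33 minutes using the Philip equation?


F = S*sqrt(t) + A*t
F = 20*sqrt(33) + 9*33
F = 20*5.744563 + 297

411.8913 mm


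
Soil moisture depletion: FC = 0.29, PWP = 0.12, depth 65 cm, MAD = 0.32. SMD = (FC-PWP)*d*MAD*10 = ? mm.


SMD = (FC - PWP) * d * MAD * 10
SMD = (0.29 - 0.12) * 65 * 0.32 * 10
SMD = 0.1700 * 65 * 0.32 * 10

35.3600 mm


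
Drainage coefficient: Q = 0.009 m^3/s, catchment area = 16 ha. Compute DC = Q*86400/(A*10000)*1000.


DC = Q * 86400 / (A * 10000) * 1000
DC = 0.009 * 86400 / (16 * 10000) * 1000
DC = 777600.0000 / 160000

4.8600 mm/day


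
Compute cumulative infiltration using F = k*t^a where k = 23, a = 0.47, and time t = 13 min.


F = k * t^a = 23 * 13^0.47
F = 23 * 3.338515

76.7858 mm


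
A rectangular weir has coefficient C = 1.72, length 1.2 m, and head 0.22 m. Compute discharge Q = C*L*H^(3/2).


Q = C * L * H^(3/2) = 1.72 * 1.2 * 0.22^1.5 = 1.72 * 1.2 * 0.103189

0.2130 m^3/s


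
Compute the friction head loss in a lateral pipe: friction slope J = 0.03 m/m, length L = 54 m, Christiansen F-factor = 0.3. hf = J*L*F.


hf = J * L * F = 0.03 * 54 * 0.3 = 0.4860 m

0.4860 m


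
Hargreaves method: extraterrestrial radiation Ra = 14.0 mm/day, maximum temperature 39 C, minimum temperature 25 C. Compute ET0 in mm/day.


Tmean = (Tmax + Tmin)/2 = (39 + 25)/2 = 32.0
ET0 = 0.0023 * 14.0 * (32.0 + 17.8) * sqrt(39 - 25)
ET0 = 0.0023 * 14.0 * 49.8 * 3.741657

6.0000 mm/day


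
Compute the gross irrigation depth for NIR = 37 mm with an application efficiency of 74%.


Ea = 74% = 0.74
GID = NIR / Ea = 37 / 0.74 = 50.0000 mm

50.0000 mm


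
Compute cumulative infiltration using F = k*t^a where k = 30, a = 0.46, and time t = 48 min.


F = k * t^a = 30 * 48^0.46
F = 30 * 5.934320

178.0296 mm


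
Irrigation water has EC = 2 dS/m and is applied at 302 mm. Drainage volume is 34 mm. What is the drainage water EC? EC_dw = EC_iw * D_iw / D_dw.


EC_dw = EC_iw * D_iw / D_dw
EC_dw = 2 * 302 / 34
EC_dw = 604 / 34

17.7647 dS/m


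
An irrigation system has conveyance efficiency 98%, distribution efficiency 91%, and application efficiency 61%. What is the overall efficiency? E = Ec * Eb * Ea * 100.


Ec = 0.98, Eb = 0.91, Ea = 0.61
E = 0.98 * 0.91 * 0.61 * 100 = 54.3998%

54.3998 %


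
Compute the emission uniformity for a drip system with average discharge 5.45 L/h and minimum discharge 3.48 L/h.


EU = (q_min/q_avg)*100 = (3.48/5.45)*100 = 63.8532%

63.8532 %


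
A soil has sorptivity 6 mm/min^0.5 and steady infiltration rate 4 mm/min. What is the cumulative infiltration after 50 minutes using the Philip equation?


F = S*sqrt(t) + A*t
F = 6*sqrt(50) + 4*50
F = 6*7.071068 + 200

242.4264 mm


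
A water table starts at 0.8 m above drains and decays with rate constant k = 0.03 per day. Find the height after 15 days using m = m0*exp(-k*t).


m = m0 * exp(-k*t)
m = 0.8 * exp(-0.03 * 15)
m = 0.8 * exp(-0.4500)

0.5101 m


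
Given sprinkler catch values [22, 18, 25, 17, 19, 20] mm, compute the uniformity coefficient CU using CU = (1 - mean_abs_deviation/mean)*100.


mean = 20.166667 mm
MAD = 2.222222 mm
CU = (1 - 2.222222/20.166667)*100

88.9807 %


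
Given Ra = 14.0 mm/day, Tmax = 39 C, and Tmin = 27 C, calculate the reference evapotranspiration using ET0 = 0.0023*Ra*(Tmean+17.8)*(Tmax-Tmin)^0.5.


Tmean = (Tmax + Tmin)/2 = (39 + 27)/2 = 33.0
ET0 = 0.0023 * 14.0 * (33.0 + 17.8) * sqrt(39 - 27)
ET0 = 0.0023 * 14.0 * 50.8 * 3.464102

5.6664 mm/day


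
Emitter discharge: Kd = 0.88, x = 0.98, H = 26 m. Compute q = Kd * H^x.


q = Kd * H^x = 0.88 * 26^0.98 = 0.88 * 24.359809

21.4366 L/h


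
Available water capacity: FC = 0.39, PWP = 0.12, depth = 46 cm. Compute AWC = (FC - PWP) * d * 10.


AWC = (FC - PWP) * d * 10
AWC = (0.39 - 0.12) * 46 * 10
AWC = 0.2700 * 46 * 10

124.2000 mm


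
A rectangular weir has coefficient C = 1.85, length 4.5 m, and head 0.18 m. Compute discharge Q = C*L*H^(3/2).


Q = C * L * H^(3/2) = 1.85 * 4.5 * 0.18^1.5 = 1.85 * 4.5 * 0.076368

0.6358 m^3/s


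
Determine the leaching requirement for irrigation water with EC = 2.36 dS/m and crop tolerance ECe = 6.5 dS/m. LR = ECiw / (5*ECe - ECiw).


LR = ECiw / (5*ECe - ECiw)
LR = 2.36 / (5*6.5 - 2.36)
LR = 2.36 / 30.1400

0.0783


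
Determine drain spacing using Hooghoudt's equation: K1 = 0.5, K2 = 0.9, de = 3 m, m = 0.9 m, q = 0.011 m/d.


S^2 = 8*K2*de*m/q + 4*K1*m^2/q
S^2 = 8*0.9*3*0.9/0.011 + 4*0.5*0.9^2/0.011
S = sqrt(1914.5455)

43.7555 m


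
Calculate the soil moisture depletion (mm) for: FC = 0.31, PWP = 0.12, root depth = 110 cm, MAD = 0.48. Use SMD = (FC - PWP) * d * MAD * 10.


SMD = (FC - PWP) * d * MAD * 10
SMD = (0.31 - 0.12) * 110 * 0.48 * 10
SMD = 0.1900 * 110 * 0.48 * 10

100.3200 mm


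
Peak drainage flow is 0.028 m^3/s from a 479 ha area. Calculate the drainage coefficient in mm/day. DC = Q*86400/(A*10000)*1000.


DC = Q * 86400 / (A * 10000) * 1000
DC = 0.028 * 86400 / (479 * 10000) * 1000
DC = 2419200.0000 / 4790000

0.5051 mm/day


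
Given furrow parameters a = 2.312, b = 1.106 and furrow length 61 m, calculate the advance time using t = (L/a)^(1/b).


t = (L/a)^(1/b)
t = (61/2.312)^(1/1.106)
t = 26.384083^(1/1.106)

19.2805 min


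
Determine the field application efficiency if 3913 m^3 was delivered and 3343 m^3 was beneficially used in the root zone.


Ea = V_root / V_field * 100 = 3343 / 3913 * 100 = 85.4332%

85.4332 %


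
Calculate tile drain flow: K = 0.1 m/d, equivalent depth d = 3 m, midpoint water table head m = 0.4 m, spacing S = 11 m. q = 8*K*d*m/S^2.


q = 8*K*d*m/S^2
q = 8*0.1*3*0.4/11^2
q = 0.9600 / 121

0.0079 m/d


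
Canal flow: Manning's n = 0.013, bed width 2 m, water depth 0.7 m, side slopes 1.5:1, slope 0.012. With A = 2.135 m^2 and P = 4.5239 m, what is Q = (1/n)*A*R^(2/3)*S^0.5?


R = A/P = 2.135/4.5239 = 0.471938
Q = (1/0.013) * 2.135 * 0.471938^(2/3) * 0.012^0.5

10.9052 m^3/s


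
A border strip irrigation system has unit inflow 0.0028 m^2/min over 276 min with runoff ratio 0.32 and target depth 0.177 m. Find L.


L = q*t/((1+r)*Z)
L = 0.0028*276/((1+0.32)*0.177)
L = 0.7728/0.23364

3.3077 m


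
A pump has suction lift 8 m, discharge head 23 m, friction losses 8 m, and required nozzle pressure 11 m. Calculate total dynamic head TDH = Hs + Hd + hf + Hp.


TDH = Hs + Hd + hf + Hp = 8 + 23 + 8 + 11 = 50

50 m


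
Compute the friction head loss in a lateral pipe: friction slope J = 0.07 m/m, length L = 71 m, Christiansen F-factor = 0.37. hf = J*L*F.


hf = J * L * F = 0.07 * 71 * 0.37 = 1.8389 m

1.8389 m


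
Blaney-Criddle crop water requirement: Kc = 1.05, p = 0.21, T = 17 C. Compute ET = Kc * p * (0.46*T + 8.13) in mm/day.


ET = Kc * p * (0.46*T + 8.13)
ET = 1.05 * 0.21 * (0.46*17 + 8.13)
ET = 1.05 * 0.21 * 15.9500

3.5170 mm/day


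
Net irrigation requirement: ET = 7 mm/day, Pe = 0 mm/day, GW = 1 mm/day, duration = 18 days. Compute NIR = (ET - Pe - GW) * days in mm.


Daily deficit = ET - Pe - GW = 7 - 0 - 1 = 6 mm/day
NIR = 6 * 18 = 108 mm

108.0000 mm


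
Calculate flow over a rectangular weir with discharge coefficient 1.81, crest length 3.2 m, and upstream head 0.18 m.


Q = C * L * H^(3/2) = 1.81 * 3.2 * 0.18^1.5 = 1.81 * 3.2 * 0.076368

0.4423 m^3/s


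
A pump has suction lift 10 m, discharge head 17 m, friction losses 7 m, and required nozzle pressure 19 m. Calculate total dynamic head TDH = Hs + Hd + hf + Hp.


TDH = Hs + Hd + hf + Hp = 10 + 17 + 7 + 19 = 53

53 m


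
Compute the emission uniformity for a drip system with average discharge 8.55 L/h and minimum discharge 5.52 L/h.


EU = (q_min/q_avg)*100 = (5.52/8.55)*100 = 64.5614%

64.5614 %


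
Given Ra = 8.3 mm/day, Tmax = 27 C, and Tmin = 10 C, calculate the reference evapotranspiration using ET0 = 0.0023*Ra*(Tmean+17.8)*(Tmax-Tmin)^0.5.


Tmean = (Tmax + Tmin)/2 = (27 + 10)/2 = 18.5
ET0 = 0.0023 * 8.3 * (18.5 + 17.8) * sqrt(27 - 10)
ET0 = 0.0023 * 8.3 * 36.3 * 4.123106

2.8572 mm/day


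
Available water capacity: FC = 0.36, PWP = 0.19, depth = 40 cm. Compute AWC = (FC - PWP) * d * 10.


AWC = (FC - PWP) * d * 10
AWC = (0.36 - 0.19) * 40 * 10
AWC = 0.1700 * 40 * 10

68.0000 mm


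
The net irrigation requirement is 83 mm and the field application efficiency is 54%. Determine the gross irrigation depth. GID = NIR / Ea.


Ea = 54% = 0.54
GID = NIR / Ea = 83 / 0.54 = 153.7037 mm

153.7037 mm


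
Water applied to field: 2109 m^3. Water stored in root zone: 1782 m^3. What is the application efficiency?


Ea = V_root / V_field * 100 = 1782 / 2109 * 100 = 84.4950%

84.4950 %


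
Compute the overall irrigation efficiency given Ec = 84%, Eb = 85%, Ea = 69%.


Ec = 0.84, Eb = 0.85, Ea = 0.69
E = 0.84 * 0.85 * 0.69 * 100 = 49.2660%

49.2660 %


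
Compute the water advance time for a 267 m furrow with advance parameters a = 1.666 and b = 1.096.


t = (L/a)^(1/b)
t = (267/1.666)^(1/1.096)
t = 160.264106^(1/1.096)

102.7335 min


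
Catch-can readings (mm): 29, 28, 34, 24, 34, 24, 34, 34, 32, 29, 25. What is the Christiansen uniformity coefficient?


mean = 29.727273 mm
MAD = 3.520661 mm
CU = (1 - 3.520661/29.727273)*100

88.1568 %


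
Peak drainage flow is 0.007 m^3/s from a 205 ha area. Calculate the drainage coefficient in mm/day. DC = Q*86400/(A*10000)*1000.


DC = Q * 86400 / (A * 10000) * 1000
DC = 0.007 * 86400 / (205 * 10000) * 1000
DC = 604800.0000 / 2050000

0.2950 mm/day


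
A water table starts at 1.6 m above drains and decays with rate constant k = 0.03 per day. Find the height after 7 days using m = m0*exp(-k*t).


m = m0 * exp(-k*t)
m = 1.6 * exp(-0.03 * 7)
m = 1.6 * exp(-0.2100)

1.2969 m


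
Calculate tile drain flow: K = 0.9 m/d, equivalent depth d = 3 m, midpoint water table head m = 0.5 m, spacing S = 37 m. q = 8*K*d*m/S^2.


q = 8*K*d*m/S^2
q = 8*0.9*3*0.5/37^2
q = 10.8000 / 1369

0.0079 m/d


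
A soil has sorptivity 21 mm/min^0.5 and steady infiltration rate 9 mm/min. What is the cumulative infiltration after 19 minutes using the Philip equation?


F = S*sqrt(t) + A*t
F = 21*sqrt(19) + 9*19
F = 21*4.358899 + 171

262.5369 mm


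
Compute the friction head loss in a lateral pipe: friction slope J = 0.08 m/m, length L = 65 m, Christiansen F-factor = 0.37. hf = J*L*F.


hf = J * L * F = 0.08 * 65 * 0.37 = 1.9240 m

1.9240 m


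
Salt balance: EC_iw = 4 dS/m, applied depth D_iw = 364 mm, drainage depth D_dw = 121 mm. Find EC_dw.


EC_dw = EC_iw * D_iw / D_dw
EC_dw = 4 * 364 / 121
EC_dw = 1456 / 121

12.0331 dS/m


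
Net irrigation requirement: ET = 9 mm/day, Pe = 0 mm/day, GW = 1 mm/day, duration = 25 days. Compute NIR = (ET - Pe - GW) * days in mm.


Daily deficit = ET - Pe - GW = 9 - 0 - 1 = 8 mm/day
NIR = 8 * 25 = 200 mm

200.0000 mm


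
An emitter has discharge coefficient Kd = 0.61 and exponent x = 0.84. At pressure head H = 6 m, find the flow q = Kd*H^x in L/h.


q = Kd * H^x = 0.61 * 6^0.84 = 0.61 * 4.504505

2.7477 L/h


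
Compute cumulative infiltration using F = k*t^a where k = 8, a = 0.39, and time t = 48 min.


F = k * t^a = 8 * 48^0.39
F = 8 * 4.525682

36.2055 mm


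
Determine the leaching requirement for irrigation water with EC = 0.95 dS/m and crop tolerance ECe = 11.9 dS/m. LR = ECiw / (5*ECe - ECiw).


LR = ECiw / (5*ECe - ECiw)
LR = 0.95 / (5*11.9 - 0.95)
LR = 0.95 / 58.5500

0.0162


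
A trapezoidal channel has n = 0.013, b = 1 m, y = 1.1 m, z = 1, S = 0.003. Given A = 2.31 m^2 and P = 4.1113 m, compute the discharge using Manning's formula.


R = A/P = 2.31/4.1113 = 0.561866
Q = (1/0.013) * 2.31 * 0.561866^(2/3) * 0.003^0.5

6.6270 m^3/s


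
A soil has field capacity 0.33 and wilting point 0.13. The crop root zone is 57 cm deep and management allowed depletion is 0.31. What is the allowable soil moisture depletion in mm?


SMD = (FC - PWP) * d * MAD * 10
SMD = (0.33 - 0.13) * 57 * 0.31 * 10
SMD = 0.2000 * 57 * 0.31 * 10

35.3400 mm


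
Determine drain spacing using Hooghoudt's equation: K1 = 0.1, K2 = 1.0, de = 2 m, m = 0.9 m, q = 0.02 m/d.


S^2 = 8*K2*de*m/q + 4*K1*m^2/q
S^2 = 8*1.0*2*0.9/0.02 + 4*0.1*0.9^2/0.02
S = sqrt(736.2000)

27.1330 m


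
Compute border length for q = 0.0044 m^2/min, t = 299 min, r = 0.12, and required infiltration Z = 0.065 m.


L = q*t/((1+r)*Z)
L = 0.0044*299/((1+0.12)*0.065)
L = 1.3156/0.0728

18.0714 m


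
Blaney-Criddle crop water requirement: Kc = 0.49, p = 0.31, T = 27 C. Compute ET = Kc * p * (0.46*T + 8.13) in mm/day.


ET = Kc * p * (0.46*T + 8.13)
ET = 0.49 * 0.31 * (0.46*27 + 8.13)
ET = 0.49 * 0.31 * 20.5500

3.1215 mm/day


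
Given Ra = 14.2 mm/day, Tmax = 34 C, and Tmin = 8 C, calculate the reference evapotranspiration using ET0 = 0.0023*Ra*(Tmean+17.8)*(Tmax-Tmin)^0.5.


Tmean = (Tmax + Tmin)/2 = (34 + 8)/2 = 21.0
ET0 = 0.0023 * 14.2 * (21.0 + 17.8) * sqrt(34 - 8)
ET0 = 0.0023 * 14.2 * 38.8 * 5.099020

6.4615 mm/day


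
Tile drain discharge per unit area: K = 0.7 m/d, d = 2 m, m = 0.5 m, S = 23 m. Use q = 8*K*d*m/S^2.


q = 8*K*d*m/S^2
q = 8*0.7*2*0.5/23^2
q = 5.6000 / 529

0.0106 m/d


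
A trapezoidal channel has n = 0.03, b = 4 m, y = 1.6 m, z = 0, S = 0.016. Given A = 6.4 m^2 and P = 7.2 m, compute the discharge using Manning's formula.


R = A/P = 6.4/7.2 = 0.888889
Q = (1/0.03) * 6.4 * 0.888889^(2/3) * 0.016^0.5

24.9469 m^3/s


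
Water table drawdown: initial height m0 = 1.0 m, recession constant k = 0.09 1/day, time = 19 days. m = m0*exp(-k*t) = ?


m = m0 * exp(-k*t)
m = 1.0 * exp(-0.09 * 19)
m = 1.0 * exp(-1.7100)

0.1809 m


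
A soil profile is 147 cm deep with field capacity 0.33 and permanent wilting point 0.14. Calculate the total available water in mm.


AWC = (FC - PWP) * d * 10
AWC = (0.33 - 0.14) * 147 * 10
AWC = 0.1900 * 147 * 10

279.3000 mm


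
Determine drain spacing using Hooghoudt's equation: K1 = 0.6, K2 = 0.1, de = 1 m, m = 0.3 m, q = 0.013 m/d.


S^2 = 8*K2*de*m/q + 4*K1*m^2/q
S^2 = 8*0.1*1*0.3/0.013 + 4*0.6*0.3^2/0.013
S = sqrt(35.0769)

5.9226 m


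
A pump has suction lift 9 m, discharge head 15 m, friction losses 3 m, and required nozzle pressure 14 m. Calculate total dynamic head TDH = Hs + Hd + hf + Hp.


TDH = Hs + Hd + hf + Hp = 9 + 15 + 3 + 14 = 41

41 m


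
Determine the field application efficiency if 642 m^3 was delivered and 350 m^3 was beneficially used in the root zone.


Ea = V_root / V_field * 100 = 350 / 642 * 100 = 54.5171%

54.5171 %


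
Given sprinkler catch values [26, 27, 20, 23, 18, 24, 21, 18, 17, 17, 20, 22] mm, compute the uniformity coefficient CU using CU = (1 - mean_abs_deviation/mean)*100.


mean = 21.083333 mm
MAD = 2.763889 mm
CU = (1 - 2.763889/21.083333)*100

86.8906 %


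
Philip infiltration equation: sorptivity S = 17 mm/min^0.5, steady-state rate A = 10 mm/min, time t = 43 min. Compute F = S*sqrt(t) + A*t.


F = S*sqrt(t) + A*t
F = 17*sqrt(43) + 10*43
F = 17*6.557439 + 430

541.4765 mm


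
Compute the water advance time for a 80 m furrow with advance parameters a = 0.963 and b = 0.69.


t = (L/a)^(1/b)
t = (80/0.963)^(1/0.69)
t = 83.073728^(1/0.69)

605.1060 min


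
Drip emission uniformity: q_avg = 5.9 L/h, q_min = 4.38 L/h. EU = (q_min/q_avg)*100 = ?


EU = (q_min/q_avg)*100 = (4.38/5.9)*100 = 74.2373%

74.2373 %


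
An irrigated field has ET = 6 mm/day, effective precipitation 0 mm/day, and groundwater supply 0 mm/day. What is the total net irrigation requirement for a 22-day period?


Daily deficit = ET - Pe - GW = 6 - 0 - 0 = 6 mm/day
NIR = 6 * 22 = 132 mm

132.0000 mm


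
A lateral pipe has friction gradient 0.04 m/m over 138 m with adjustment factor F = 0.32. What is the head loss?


hf = J * L * F = 0.04 * 138 * 0.32 = 1.7664 m

1.7664 m


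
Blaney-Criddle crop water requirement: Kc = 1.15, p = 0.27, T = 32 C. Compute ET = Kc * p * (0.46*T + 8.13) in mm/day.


ET = Kc * p * (0.46*T + 8.13)
ET = 1.15 * 0.27 * (0.46*32 + 8.13)
ET = 1.15 * 0.27 * 22.8500

7.0949 mm/day


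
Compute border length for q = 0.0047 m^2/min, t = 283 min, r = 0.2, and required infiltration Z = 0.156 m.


L = q*t/((1+r)*Z)
L = 0.0047*283/((1+0.2)*0.156)
L = 1.3301/0.1872

7.1052 m


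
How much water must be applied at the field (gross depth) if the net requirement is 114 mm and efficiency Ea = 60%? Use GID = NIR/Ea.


Ea = 60% = 0.6
GID = NIR / Ea = 114 / 0.6 = 190.0000 mm

190.0000 mm


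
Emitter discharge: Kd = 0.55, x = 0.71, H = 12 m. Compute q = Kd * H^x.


q = Kd * H^x = 0.55 * 12^0.71 = 0.55 * 5.837390

3.2106 L/h


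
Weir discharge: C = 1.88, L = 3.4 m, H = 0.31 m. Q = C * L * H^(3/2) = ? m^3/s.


Q = C * L * H^(3/2) = 1.88 * 3.4 * 0.31^1.5 = 1.88 * 3.4 * 0.172601

1.1033 m^3/s


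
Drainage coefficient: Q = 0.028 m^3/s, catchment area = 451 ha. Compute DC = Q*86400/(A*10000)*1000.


DC = Q * 86400 / (A * 10000) * 1000
DC = 0.028 * 86400 / (451 * 10000) * 1000
DC = 2419200.0000 / 4510000

0.5364 mm/day


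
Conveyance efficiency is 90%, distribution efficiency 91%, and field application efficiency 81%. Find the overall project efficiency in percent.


Ec = 0.9, Eb = 0.91, Ea = 0.81
E = 0.9 * 0.91 * 0.81 * 100 = 66.3390%

66.3390 %


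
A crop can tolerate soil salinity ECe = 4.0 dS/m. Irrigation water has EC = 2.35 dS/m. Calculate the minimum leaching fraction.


LR = ECiw / (5*ECe - ECiw)
LR = 2.35 / (5*4.0 - 2.35)
LR = 2.35 / 17.6500

0.1331


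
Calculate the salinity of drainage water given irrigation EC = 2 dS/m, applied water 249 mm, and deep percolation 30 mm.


EC_dw = EC_iw * D_iw / D_dw
EC_dw = 2 * 249 / 30
EC_dw = 498 / 30

16.6000 dS/m


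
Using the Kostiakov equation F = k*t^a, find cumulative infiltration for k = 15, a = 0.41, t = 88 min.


F = k * t^a = 15 * 88^0.41
F = 15 * 6.269572

94.0436 mm


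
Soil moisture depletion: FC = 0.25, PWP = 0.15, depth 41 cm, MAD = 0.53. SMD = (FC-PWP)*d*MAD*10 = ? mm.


SMD = (FC - PWP) * d * MAD * 10
SMD = (0.25 - 0.15) * 41 * 0.53 * 10
SMD = 0.1000 * 41 * 0.53 * 10

21.7300 mm


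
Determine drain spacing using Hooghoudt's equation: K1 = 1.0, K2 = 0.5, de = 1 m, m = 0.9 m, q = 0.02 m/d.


S^2 = 8*K2*de*m/q + 4*K1*m^2/q
S^2 = 8*0.5*1*0.9/0.02 + 4*1.0*0.9^2/0.02
S = sqrt(342.0000)

18.4932 m


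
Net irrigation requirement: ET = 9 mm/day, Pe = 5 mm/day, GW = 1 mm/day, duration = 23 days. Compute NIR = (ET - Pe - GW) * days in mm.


Daily deficit = ET - Pe - GW = 9 - 5 - 1 = 3 mm/day
NIR = 3 * 23 = 69 mm

69.0000 mm


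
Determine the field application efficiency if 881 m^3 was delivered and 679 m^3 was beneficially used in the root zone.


Ea = V_root / V_field * 100 = 679 / 881 * 100 = 77.0715%

77.0715 %


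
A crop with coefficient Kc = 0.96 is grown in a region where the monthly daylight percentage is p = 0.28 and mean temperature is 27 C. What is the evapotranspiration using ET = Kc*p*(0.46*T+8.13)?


ET = Kc * p * (0.46*T + 8.13)
ET = 0.96 * 0.28 * (0.46*27 + 8.13)
ET = 0.96 * 0.28 * 20.5500

5.5238 mm/day


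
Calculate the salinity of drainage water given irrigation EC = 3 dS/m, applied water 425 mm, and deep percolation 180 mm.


EC_dw = EC_iw * D_iw / D_dw
EC_dw = 3 * 425 / 180
EC_dw = 1275 / 180

7.0833 dS/m


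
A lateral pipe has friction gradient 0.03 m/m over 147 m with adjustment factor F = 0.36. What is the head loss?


hf = J * L * F = 0.03 * 147 * 0.36 = 1.5876 m

1.5876 m


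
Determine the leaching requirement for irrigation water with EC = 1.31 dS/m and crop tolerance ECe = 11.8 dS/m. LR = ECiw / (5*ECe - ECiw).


LR = ECiw / (5*ECe - ECiw)
LR = 1.31 / (5*11.8 - 1.31)
LR = 1.31 / 57.6900

0.0227


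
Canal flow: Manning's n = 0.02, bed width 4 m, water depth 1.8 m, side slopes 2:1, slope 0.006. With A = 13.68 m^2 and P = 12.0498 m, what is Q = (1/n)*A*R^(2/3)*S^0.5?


R = A/P = 13.68/12.0498 = 1.135289
Q = (1/0.02) * 13.68 * 1.135289^(2/3) * 0.006^0.5

57.6593 m^3/s


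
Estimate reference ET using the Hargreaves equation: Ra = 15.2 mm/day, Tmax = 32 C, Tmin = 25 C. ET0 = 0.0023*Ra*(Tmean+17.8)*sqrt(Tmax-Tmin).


Tmean = (Tmax + Tmin)/2 = (32 + 25)/2 = 28.5
ET0 = 0.0023 * 15.2 * (28.5 + 17.8) * sqrt(32 - 25)
ET0 = 0.0023 * 15.2 * 46.3 * 2.645751

4.2825 mm/day


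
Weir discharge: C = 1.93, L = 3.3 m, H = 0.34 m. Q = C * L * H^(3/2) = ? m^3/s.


Q = C * L * H^(3/2) = 1.93 * 3.3 * 0.34^1.5 = 1.93 * 3.3 * 0.198252

1.2627 m^3/s


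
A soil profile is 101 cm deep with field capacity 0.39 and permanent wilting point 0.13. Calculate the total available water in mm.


AWC = (FC - PWP) * d * 10
AWC = (0.39 - 0.13) * 101 * 10
AWC = 0.2600 * 101 * 10

262.6000 mm


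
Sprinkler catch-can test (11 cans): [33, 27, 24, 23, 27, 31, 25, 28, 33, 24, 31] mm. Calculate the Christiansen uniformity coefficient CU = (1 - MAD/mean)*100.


mean = 27.818182 mm
MAD = 3.074380 mm
CU = (1 - 3.074380/27.818182)*100

88.9483 %


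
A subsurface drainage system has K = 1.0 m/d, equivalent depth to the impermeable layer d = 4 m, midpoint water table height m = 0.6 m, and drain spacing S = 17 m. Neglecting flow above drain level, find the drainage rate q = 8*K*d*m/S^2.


q = 8*K*d*m/S^2
q = 8*1.0*4*0.6/17^2
q = 19.2000 / 289

0.0664 m/d


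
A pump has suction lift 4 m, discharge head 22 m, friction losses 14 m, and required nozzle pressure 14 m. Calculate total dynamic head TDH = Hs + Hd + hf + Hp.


TDH = Hs + Hd + hf + Hp = 4 + 22 + 14 + 14 = 54

54 m


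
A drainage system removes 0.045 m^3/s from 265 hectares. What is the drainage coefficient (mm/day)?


DC = Q * 86400 / (A * 10000) * 1000
DC = 0.045 * 86400 / (265 * 10000) * 1000
DC = 3888000.0000 / 2650000

1.4672 mm/day


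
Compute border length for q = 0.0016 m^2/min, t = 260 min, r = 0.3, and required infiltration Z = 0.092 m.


L = q*t/((1+r)*Z)
L = 0.0016*260/((1+0.3)*0.092)
L = 0.416/0.1196

3.4783 m


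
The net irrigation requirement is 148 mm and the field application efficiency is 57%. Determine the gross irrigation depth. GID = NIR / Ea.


Ea = 57% = 0.57
GID = NIR / Ea = 148 / 0.57 = 259.6491 mm

259.6491 mm


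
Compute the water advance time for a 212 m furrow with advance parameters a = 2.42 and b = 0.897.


t = (L/a)^(1/b)
t = (212/2.42)^(1/0.897)
t = 87.603306^(1/0.897)

146.4113 min


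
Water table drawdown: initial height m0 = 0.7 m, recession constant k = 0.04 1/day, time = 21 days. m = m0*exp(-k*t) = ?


m = m0 * exp(-k*t)
m = 0.7 * exp(-0.04 * 21)
m = 0.7 * exp(-0.8400)

0.3022 m


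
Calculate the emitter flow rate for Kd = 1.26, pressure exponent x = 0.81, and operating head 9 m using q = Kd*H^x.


q = Kd * H^x = 1.26 * 9^0.81 = 1.26 * 5.928385

7.4698 L/h


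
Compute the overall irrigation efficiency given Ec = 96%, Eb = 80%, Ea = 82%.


Ec = 0.96, Eb = 0.8, Ea = 0.82
E = 0.96 * 0.8 * 0.82 * 100 = 62.9760%

62.9760 %


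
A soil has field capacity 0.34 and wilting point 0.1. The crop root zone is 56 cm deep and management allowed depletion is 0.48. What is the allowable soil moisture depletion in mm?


SMD = (FC - PWP) * d * MAD * 10
SMD = (0.34 - 0.1) * 56 * 0.48 * 10
SMD = 0.2400 * 56 * 0.48 * 10

64.5120 mm


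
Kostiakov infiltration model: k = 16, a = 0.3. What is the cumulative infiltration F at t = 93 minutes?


F = k * t^a = 16 * 93^0.3
F = 16 * 3.895336

62.3254 mm


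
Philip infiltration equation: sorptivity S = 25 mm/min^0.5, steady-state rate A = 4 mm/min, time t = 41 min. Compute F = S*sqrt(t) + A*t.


F = S*sqrt(t) + A*t
F = 25*sqrt(41) + 4*41
F = 25*6.403124 + 164

324.0781 mm


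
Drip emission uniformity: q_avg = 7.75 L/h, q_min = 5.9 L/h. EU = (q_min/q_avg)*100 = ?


EU = (q_min/q_avg)*100 = (5.9/7.75)*100 = 76.1290%

76.1290 %


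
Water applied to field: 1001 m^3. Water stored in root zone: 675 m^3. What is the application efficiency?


Ea = V_root / V_field * 100 = 675 / 1001 * 100 = 67.4326%

67.4326 %


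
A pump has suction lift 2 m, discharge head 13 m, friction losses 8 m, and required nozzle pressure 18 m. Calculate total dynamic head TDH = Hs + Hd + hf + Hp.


TDH = Hs + Hd + hf + Hp = 2 + 13 + 8 + 18 = 41

41 m


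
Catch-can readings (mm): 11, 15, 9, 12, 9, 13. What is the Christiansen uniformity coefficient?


mean = 11.500000 mm
MAD = 1.833333 mm
CU = (1 - 1.833333/11.500000)*100

84.0580 %


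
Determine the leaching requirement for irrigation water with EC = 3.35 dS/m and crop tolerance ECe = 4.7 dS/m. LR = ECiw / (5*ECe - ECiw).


LR = ECiw / (5*ECe - ECiw)
LR = 3.35 / (5*4.7 - 3.35)
LR = 3.35 / 20.1500

0.1663


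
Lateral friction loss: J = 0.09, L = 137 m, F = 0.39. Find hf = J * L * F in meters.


hf = J * L * F = 0.09 * 137 * 0.39 = 4.8087 m

4.8087 m


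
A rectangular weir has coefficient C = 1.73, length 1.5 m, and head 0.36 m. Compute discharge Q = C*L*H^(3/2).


Q = C * L * H^(3/2) = 1.73 * 1.5 * 0.36^1.5 = 1.73 * 1.5 * 0.216000

0.5605 m^3/s


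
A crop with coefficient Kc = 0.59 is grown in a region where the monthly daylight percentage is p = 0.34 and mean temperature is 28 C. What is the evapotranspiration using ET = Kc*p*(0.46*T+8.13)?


ET = Kc * p * (0.46*T + 8.13)
ET = 0.59 * 0.34 * (0.46*28 + 8.13)
ET = 0.59 * 0.34 * 21.0100

4.2146 mm/day


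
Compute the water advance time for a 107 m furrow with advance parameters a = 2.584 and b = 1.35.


t = (L/a)^(1/b)
t = (107/2.584)^(1/1.35)
t = 41.408669^(1/1.35)

15.7705 min


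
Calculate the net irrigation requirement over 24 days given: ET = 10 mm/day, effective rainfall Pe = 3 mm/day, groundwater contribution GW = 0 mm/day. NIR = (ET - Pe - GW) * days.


Daily deficit = ET - Pe - GW = 10 - 3 - 0 = 7 mm/day
NIR = 7 * 24 = 168 mm

168.0000 mm


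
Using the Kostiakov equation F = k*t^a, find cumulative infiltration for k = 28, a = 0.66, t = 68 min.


F = k * t^a = 28 * 68^0.66
F = 28 * 16.197794

453.5382 mm


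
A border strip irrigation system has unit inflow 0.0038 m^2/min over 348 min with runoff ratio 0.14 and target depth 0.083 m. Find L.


L = q*t/((1+r)*Z)
L = 0.0038*348/((1+0.14)*0.083)
L = 1.3224/0.09462

13.9759 m


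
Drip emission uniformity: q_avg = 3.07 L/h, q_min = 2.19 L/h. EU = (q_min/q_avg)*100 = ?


EU = (q_min/q_avg)*100 = (2.19/3.07)*100 = 71.3355%

71.3355 %


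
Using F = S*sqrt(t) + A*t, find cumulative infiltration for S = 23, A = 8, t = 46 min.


F = S*sqrt(t) + A*t
F = 23*sqrt(46) + 8*46
F = 23*6.782330 + 368

523.9936 mm


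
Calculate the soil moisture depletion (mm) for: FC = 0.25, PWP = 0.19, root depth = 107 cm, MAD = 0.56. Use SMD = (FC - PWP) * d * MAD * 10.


SMD = (FC - PWP) * d * MAD * 10
SMD = (0.25 - 0.19) * 107 * 0.56 * 10
SMD = 0.0600 * 107 * 0.56 * 10

35.9520 mm


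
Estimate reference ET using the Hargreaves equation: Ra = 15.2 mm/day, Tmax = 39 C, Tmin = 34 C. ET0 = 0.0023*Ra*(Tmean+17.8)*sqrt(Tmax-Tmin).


Tmean = (Tmax + Tmin)/2 = (39 + 34)/2 = 36.5
ET0 = 0.0023 * 15.2 * (36.5 + 17.8) * sqrt(39 - 34)
ET0 = 0.0023 * 15.2 * 54.3 * 2.236068

4.2448 mm/day


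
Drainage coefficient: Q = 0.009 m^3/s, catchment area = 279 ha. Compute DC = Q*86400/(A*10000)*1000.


DC = Q * 86400 / (A * 10000) * 1000
DC = 0.009 * 86400 / (279 * 10000) * 1000
DC = 777600.0000 / 2790000

0.2787 mm/day


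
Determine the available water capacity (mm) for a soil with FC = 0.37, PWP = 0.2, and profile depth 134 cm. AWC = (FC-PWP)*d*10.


AWC = (FC - PWP) * d * 10
AWC = (0.37 - 0.2) * 134 * 10
AWC = 0.1700 * 134 * 10

227.8000 mm


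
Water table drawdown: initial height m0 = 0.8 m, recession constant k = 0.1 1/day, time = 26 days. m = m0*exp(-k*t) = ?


m = m0 * exp(-k*t)
m = 0.8 * exp(-0.1 * 26)
m = 0.8 * exp(-2.6000)

0.0594 m


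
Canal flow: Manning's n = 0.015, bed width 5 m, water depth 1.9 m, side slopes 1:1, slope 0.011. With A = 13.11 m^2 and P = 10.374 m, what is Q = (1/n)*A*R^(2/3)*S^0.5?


R = A/P = 13.11/10.374 = 1.263736
Q = (1/0.015) * 13.11 * 1.263736^(2/3) * 0.011^0.5

107.1467 m^3/s


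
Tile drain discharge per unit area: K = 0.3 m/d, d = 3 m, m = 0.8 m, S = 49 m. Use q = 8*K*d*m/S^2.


q = 8*K*d*m/S^2
q = 8*0.3*3*0.8/49^2
q = 5.7600 / 2401

0.0024 m/d


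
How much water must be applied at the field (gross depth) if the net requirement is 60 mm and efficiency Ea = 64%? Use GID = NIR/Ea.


Ea = 64% = 0.64
GID = NIR / Ea = 60 / 0.64 = 93.7500 mm

93.7500 mm


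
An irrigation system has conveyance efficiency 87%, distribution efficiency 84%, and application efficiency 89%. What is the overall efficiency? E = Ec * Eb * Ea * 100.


Ec = 0.87, Eb = 0.84, Ea = 0.89
E = 0.87 * 0.84 * 0.89 * 100 = 65.0412%

65.0412 %


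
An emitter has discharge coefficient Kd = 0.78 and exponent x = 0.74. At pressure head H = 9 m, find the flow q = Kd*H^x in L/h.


q = Kd * H^x = 0.78 * 9^0.74 = 0.78 * 5.083226

3.9649 L/h


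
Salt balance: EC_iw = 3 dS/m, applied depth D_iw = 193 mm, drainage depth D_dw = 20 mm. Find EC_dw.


EC_dw = EC_iw * D_iw / D_dw
EC_dw = 3 * 193 / 20
EC_dw = 579 / 20

28.9500 dS/m


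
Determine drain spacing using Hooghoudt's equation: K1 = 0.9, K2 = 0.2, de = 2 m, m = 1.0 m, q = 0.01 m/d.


S^2 = 8*K2*de*m/q + 4*K1*m^2/q
S^2 = 8*0.2*2*1.0/0.01 + 4*0.9*1.0^2/0.01
S = sqrt(680.0000)

26.0768 m


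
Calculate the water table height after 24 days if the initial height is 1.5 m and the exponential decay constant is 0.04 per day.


m = m0 * exp(-k*t)
m = 1.5 * exp(-0.04 * 24)
m = 1.5 * exp(-0.9600)

0.5743 m


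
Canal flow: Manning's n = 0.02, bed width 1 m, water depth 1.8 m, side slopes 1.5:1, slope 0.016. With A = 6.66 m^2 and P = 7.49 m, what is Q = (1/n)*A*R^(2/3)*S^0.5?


R = A/P = 6.66/7.49 = 0.889186
Q = (1/0.02) * 6.66 * 0.889186^(2/3) * 0.016^0.5

38.9493 m^3/s


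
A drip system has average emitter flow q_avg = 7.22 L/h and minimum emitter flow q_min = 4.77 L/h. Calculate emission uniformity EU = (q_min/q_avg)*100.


EU = (q_min/q_avg)*100 = (4.77/7.22)*100 = 66.0665%

66.0665 %


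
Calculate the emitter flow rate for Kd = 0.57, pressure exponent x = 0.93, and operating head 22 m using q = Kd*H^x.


q = Kd * H^x = 0.57 * 22^0.93 = 0.57 * 17.719567

10.1002 L/h


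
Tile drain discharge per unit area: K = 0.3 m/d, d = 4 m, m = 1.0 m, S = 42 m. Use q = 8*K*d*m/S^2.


q = 8*K*d*m/S^2
q = 8*0.3*4*1.0/42^2
q = 9.6000 / 1764

0.0054 m/d


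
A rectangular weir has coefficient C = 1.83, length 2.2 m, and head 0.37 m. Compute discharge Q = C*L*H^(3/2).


Q = C * L * H^(3/2) = 1.83 * 2.2 * 0.37^1.5 = 1.83 * 2.2 * 0.225062

0.9061 m^3/s


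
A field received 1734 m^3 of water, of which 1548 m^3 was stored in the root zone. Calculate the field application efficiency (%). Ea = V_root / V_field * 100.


Ea = V_root / V_field * 100 = 1548 / 1734 * 100 = 89.2734%

89.2734 %


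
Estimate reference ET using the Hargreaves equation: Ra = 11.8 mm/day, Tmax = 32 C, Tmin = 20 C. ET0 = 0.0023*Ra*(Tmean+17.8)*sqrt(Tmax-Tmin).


Tmean = (Tmax + Tmin)/2 = (32 + 20)/2 = 26.0
ET0 = 0.0023 * 11.8 * (26.0 + 17.8) * sqrt(32 - 20)
ET0 = 0.0023 * 11.8 * 43.8 * 3.464102

4.1179 mm/day


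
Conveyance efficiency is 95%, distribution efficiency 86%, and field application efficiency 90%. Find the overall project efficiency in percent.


Ec = 0.95, Eb = 0.86, Ea = 0.9
E = 0.95 * 0.86 * 0.9 * 100 = 73.5300%

73.5300 %


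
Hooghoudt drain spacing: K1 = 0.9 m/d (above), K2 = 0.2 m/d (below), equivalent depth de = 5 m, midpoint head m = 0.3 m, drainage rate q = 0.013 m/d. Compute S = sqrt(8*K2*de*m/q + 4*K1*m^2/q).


S^2 = 8*K2*de*m/q + 4*K1*m^2/q
S^2 = 8*0.2*5*0.3/0.013 + 4*0.9*0.3^2/0.013
S = sqrt(209.5385)

14.4754 m


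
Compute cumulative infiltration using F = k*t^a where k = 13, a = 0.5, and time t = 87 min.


F = k * t^a = 13 * 87^0.5
F = 13 * 9.327379

121.2559 mm


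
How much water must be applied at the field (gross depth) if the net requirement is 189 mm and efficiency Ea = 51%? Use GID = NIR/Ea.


Ea = 51% = 0.51
GID = NIR / Ea = 189 / 0.51 = 370.5882 mm

370.5882 mm


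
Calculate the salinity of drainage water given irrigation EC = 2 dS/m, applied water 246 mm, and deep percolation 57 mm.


EC_dw = EC_iw * D_iw / D_dw
EC_dw = 2 * 246 / 57
EC_dw = 492 / 57

8.6316 dS/m


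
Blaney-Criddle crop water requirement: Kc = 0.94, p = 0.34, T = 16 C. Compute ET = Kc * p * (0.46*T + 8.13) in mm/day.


ET = Kc * p * (0.46*T + 8.13)
ET = 0.94 * 0.34 * (0.46*16 + 8.13)
ET = 0.94 * 0.34 * 15.4900

4.9506 mm/day


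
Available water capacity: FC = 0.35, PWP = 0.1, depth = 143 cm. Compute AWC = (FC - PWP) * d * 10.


AWC = (FC - PWP) * d * 10
AWC = (0.35 - 0.1) * 143 * 10
AWC = 0.2500 * 143 * 10

357.5000 mm


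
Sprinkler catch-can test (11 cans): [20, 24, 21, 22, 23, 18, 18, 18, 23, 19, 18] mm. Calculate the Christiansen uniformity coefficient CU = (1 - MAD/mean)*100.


mean = 20.363636 mm
MAD = 2.033058 mm
CU = (1 - 2.033058/20.363636)*100

90.0162 %


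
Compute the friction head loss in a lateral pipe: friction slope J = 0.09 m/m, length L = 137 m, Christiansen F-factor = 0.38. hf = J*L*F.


hf = J * L * F = 0.09 * 137 * 0.38 = 4.6854 m

4.6854 m


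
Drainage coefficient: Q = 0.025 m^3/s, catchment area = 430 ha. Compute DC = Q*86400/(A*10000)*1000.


DC = Q * 86400 / (A * 10000) * 1000
DC = 0.025 * 86400 / (430 * 10000) * 1000
DC = 2160000.0000 / 4300000

0.5023 mm/day


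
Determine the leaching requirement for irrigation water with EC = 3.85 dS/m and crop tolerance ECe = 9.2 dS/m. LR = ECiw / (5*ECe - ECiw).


LR = ECiw / (5*ECe - ECiw)
LR = 3.85 / (5*9.2 - 3.85)
LR = 3.85 / 42.1500

0.0913


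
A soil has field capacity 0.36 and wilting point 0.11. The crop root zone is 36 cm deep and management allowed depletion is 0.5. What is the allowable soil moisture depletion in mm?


SMD = (FC - PWP) * d * MAD * 10
SMD = (0.36 - 0.11) * 36 * 0.5 * 10
SMD = 0.2500 * 36 * 0.5 * 10

45.0000 mm


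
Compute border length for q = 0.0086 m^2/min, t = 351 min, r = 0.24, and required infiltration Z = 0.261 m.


L = q*t/((1+r)*Z)
L = 0.0086*351/((1+0.24)*0.261)
L = 3.0186/0.32364

9.3270 m


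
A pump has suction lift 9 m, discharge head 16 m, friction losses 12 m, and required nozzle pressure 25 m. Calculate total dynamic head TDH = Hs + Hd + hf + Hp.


TDH = Hs + Hd + hf + Hp = 9 + 16 + 12 + 25 = 62

62 m


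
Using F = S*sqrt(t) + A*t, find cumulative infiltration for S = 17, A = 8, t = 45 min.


F = S*sqrt(t) + A*t
F = 17*sqrt(45) + 8*45
F = 17*6.708204 + 360

474.0395 mm


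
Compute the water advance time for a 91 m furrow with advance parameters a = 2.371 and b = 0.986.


t = (L/a)^(1/b)
t = (91/2.371)^(1/0.986)
t = 38.380430^(1/0.986)

40.4206 min


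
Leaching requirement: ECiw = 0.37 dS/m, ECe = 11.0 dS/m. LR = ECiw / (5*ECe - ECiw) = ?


LR = ECiw / (5*ECe - ECiw)
LR = 0.37 / (5*11.0 - 0.37)
LR = 0.37 / 54.6300

0.0068


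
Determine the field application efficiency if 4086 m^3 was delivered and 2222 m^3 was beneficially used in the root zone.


Ea = V_root / V_field * 100 = 2222 / 4086 * 100 = 54.3808%

54.3808 %


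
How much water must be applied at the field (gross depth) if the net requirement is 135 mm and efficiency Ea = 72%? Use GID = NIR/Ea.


Ea = 72% = 0.72
GID = NIR / Ea = 135 / 0.72 = 187.5000 mm

187.5000 mm


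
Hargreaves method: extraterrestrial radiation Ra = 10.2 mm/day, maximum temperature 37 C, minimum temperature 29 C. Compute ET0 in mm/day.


Tmean = (Tmax + Tmin)/2 = (37 + 29)/2 = 33.0
ET0 = 0.0023 * 10.2 * (33.0 + 17.8) * sqrt(37 - 29)
ET0 = 0.0023 * 10.2 * 50.8 * 2.828427

3.3708 mm/day
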